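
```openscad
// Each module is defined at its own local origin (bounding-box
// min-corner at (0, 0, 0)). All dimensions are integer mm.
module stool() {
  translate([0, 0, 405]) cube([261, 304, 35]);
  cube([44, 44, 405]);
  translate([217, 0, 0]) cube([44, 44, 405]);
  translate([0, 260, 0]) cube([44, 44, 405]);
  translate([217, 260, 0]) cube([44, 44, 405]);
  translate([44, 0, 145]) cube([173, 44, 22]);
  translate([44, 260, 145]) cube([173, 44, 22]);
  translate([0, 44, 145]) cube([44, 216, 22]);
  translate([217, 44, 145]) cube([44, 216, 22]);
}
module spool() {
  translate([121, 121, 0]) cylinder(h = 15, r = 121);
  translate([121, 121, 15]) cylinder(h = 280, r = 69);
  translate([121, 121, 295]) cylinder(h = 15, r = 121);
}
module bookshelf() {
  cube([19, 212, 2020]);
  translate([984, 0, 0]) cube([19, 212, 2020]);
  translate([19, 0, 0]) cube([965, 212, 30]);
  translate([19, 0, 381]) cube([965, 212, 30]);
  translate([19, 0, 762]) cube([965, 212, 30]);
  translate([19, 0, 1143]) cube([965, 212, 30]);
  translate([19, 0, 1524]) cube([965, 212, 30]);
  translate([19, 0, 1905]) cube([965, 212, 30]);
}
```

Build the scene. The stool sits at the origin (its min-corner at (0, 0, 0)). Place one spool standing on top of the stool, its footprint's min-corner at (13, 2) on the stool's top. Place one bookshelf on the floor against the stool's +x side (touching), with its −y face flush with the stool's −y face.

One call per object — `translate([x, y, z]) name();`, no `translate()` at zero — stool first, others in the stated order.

stool();
translate([13, 2, 440]) spool();
translate([261, 0, 0]) bookshelf();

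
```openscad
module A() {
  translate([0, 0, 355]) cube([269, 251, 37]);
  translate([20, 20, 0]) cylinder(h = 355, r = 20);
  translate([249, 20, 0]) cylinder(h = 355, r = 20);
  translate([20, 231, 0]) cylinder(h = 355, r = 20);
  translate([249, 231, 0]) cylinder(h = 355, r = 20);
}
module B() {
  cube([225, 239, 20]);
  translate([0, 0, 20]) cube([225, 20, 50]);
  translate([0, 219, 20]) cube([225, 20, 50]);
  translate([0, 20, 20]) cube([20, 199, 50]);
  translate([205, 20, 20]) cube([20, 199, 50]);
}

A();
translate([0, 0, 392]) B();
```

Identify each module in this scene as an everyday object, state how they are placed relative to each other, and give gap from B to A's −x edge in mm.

The open box's min-x is at 0; the stool's min-x is 0; gap = 0 mm.

A is a stool. B is an open box. The open box is on top of the stool. The gap from the open box to the stool's −x edge is 0 mm.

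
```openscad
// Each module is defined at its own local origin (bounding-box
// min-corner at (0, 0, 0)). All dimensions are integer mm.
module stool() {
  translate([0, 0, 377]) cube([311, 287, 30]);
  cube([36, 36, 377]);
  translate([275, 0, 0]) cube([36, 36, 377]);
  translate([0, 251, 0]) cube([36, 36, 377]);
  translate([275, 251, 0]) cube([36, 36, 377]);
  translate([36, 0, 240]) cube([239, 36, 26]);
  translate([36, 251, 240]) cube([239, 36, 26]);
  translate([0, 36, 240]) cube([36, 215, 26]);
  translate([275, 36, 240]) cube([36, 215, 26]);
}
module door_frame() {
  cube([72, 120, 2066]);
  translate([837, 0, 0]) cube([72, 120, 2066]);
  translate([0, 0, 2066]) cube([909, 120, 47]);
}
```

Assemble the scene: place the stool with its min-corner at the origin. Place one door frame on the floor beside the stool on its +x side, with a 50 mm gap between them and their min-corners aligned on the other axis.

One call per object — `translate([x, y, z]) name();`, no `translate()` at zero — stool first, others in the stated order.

stool();
translate([361, 0, 0]) door_frame();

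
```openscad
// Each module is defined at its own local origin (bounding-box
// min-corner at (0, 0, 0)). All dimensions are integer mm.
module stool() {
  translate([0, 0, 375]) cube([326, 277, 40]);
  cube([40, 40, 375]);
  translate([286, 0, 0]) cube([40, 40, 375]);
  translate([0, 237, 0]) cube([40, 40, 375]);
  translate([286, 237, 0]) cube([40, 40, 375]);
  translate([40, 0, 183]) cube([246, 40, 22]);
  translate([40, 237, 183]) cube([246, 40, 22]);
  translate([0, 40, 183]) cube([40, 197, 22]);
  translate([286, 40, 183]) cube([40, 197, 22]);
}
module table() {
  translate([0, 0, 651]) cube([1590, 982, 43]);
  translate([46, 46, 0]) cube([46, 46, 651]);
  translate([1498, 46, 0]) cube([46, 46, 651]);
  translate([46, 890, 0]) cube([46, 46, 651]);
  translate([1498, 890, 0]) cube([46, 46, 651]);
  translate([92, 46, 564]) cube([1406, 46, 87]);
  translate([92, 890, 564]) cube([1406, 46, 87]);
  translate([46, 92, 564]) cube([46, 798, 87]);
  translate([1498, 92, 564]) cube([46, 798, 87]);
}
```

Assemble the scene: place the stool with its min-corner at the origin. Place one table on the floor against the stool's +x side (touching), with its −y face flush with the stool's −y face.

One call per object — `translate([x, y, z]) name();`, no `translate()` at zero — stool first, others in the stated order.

stool();
translate([326, 0, 0]) table();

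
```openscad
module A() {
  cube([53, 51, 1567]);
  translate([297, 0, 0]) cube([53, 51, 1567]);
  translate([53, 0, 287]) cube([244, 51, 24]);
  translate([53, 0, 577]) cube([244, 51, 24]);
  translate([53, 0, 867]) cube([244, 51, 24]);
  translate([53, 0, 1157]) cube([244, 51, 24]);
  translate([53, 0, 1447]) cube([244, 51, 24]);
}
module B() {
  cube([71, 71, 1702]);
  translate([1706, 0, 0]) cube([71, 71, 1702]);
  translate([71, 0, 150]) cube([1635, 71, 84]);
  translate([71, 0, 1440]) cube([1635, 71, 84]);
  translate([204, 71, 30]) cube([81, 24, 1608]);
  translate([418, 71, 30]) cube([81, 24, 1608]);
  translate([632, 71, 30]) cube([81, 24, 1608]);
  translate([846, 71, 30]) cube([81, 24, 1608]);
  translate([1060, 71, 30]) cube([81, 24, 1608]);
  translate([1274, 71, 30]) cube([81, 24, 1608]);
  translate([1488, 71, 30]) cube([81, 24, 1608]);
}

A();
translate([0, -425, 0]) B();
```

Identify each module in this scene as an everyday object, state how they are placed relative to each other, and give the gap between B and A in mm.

The fence section's nearest face is 330 mm from the ladder's −y face.

A is a ladder. B is a fence section. The fence section is on the floor beside the ladder on its −y side. The gap between the fence section and the ladder is 330 mm.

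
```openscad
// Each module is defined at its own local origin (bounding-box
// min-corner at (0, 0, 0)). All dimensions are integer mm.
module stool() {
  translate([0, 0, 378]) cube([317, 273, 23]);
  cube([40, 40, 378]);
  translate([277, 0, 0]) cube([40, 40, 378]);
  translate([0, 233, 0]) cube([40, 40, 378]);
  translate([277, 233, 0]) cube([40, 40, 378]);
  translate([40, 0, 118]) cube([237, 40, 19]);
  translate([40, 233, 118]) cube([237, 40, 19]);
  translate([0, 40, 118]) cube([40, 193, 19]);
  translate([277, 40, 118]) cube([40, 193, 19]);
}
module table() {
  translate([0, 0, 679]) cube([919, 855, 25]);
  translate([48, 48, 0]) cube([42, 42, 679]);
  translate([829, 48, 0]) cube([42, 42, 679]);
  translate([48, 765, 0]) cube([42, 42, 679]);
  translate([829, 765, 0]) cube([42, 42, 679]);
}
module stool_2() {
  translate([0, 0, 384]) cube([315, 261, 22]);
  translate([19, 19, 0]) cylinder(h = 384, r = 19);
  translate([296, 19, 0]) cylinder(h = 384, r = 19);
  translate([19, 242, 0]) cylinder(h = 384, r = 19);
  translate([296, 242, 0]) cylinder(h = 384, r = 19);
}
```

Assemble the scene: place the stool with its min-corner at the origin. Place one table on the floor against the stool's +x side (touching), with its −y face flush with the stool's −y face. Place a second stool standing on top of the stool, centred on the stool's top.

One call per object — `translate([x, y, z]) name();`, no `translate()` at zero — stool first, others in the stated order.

stool();
translate([317, 0, 0]) table();
translate([1, 6, 401]) stool_2();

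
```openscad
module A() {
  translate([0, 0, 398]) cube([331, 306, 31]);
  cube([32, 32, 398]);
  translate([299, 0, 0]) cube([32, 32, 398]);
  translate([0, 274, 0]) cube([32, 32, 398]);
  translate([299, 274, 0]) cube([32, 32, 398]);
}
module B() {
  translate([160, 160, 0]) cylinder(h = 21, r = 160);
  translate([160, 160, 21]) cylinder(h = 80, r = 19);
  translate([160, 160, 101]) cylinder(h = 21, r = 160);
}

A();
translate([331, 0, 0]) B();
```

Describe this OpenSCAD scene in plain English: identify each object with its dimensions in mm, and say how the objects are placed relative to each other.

A is a four-legged stool. The seat is a 331×306×31 mm slab whose top surface is at z = 429 mm; four square legs, each 32×32 mm in cross-section, run from the floor (z = 0) to the underside of the seat, each flush with a corner of the seat.

B is a spool: two coaxial disc flanges of radius 160 mm and thickness 21 mm, joined by a core cylinder of radius 19 mm and height 80 mm. The lower flange rests on z = 0 and the three cylinders share a vertical axis.

The spool is against the stool's +x side, with their −y faces flush.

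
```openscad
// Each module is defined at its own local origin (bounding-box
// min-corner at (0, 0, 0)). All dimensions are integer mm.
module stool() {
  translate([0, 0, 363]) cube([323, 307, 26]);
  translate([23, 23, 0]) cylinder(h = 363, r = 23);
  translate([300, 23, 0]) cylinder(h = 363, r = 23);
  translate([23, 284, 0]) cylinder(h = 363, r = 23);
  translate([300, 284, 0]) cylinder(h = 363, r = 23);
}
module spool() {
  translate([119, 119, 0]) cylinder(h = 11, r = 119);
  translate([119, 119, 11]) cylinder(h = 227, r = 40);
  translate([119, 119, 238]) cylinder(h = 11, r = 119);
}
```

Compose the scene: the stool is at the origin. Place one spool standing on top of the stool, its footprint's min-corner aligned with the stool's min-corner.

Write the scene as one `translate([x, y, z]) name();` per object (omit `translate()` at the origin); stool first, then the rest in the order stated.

stool();
translate([0, 0, 389]) spool();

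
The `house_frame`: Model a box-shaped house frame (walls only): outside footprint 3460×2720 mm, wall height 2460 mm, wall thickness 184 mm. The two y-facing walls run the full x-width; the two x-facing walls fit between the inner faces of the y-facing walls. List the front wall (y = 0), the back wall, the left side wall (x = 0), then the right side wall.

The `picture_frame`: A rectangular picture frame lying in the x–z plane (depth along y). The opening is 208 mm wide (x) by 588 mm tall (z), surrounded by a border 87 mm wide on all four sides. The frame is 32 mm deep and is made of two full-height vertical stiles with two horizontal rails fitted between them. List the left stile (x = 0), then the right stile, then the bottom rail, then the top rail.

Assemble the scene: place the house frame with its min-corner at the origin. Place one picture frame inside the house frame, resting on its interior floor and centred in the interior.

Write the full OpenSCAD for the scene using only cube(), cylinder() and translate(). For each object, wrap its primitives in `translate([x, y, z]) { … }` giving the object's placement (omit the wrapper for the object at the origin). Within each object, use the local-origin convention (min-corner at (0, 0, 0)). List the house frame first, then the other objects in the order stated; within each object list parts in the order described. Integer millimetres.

cube([3460, 184, 2460]);
translate([0, 2536, 0]) cube([3460, 184, 2460]);
translate([0, 184, 0]) cube([184, 2352, 2460]);
translate([3276, 184, 0]) cube([184, 2352, 2460]);
translate([1539, 1344, 0]) {
  cube([87, 32, 762]);
  translate([295, 0, 0]) cube([87, 32, 762]);
  translate([87, 0, 0]) cube([208, 32, 87]);
  translate([87, 0, 675]) cube([208, 32, 87]);
}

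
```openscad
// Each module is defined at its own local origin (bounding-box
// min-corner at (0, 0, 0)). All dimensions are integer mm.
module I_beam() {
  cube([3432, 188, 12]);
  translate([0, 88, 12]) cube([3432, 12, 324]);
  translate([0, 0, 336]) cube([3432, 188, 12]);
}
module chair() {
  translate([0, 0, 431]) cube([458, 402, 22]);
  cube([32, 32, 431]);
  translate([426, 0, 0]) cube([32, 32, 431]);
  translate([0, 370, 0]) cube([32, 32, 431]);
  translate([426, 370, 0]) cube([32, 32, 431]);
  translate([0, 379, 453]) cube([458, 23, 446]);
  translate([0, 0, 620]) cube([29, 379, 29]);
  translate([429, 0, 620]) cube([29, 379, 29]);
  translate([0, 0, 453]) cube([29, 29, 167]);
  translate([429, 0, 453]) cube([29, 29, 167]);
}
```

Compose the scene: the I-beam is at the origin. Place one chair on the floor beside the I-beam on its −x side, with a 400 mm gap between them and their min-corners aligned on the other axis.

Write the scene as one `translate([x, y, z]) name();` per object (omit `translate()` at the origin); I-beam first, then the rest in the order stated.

I_beam();
translate([-858, 0, 0]) chair();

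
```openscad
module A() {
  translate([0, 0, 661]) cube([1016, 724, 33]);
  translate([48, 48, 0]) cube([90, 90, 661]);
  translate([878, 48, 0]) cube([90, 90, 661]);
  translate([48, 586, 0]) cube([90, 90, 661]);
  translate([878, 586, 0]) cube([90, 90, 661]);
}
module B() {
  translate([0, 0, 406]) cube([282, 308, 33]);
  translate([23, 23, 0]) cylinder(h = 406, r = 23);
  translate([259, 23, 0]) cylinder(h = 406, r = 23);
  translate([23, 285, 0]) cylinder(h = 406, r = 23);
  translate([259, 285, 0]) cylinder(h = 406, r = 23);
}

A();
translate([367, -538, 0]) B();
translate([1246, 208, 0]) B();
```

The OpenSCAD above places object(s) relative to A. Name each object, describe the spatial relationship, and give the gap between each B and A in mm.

A is a table. B is a stool. Two stools sit around the table at the −y, +x sides. The gap between each stool and the table is 230 mm.

Each stool's nearest face is 230 mm from the table's bounding box.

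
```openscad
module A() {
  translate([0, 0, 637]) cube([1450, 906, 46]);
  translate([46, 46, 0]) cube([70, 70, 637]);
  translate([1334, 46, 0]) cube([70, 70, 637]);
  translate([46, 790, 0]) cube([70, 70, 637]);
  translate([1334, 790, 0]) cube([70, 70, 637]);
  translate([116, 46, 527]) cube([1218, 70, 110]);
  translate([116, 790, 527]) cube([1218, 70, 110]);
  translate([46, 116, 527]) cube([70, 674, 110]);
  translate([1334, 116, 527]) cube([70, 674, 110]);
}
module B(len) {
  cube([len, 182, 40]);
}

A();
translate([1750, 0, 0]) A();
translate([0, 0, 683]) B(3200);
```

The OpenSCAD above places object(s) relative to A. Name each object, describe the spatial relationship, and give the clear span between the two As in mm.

A is a table. B is a beam. A beam spans the tops of two tables. The clear span between the two tables is 300 mm.

Second table starts at x = 1750; first ends at x = 1450; clear span = 1750 − 1450 = 300 mm.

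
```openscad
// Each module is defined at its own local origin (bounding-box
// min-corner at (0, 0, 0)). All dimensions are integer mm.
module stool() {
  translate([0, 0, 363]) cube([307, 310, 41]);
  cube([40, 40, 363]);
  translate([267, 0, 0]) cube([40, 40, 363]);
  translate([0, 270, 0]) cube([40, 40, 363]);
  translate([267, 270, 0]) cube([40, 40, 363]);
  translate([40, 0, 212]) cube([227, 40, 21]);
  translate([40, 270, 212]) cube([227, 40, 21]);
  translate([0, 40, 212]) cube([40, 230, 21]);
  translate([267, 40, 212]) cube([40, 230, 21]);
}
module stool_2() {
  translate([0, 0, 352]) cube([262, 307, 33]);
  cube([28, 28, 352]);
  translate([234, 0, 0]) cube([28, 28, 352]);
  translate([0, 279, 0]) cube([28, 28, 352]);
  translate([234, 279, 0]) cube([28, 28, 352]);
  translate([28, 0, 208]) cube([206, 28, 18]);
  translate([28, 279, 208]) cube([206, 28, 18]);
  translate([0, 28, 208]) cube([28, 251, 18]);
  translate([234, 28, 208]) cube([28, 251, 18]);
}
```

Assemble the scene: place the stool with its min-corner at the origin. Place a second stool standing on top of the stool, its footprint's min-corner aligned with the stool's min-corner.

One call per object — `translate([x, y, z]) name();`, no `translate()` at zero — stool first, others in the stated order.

stool();
translate([0, 0, 404]) stool_2();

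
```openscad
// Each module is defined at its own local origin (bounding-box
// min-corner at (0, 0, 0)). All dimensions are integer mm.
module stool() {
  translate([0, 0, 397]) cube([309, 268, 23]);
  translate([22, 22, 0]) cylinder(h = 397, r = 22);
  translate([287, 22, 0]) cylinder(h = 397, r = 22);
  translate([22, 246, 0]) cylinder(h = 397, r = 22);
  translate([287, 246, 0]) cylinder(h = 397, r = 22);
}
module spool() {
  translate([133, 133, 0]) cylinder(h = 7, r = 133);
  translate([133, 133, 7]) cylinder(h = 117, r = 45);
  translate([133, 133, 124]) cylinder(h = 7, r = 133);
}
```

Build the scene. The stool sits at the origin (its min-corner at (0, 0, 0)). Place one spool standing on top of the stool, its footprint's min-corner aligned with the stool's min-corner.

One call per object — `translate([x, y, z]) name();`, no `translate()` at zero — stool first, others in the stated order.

stool();
translate([0, 0, 420]) spool();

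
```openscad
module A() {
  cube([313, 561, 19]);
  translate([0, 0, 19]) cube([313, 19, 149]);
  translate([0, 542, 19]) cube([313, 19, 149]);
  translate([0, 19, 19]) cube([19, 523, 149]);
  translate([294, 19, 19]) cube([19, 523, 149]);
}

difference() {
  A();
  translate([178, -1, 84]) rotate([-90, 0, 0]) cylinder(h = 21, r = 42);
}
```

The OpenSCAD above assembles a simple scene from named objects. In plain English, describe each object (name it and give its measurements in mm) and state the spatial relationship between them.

A is an open storage box with external size 313×561×168 mm and wall thickness 19 mm (the base is also 19 mm thick). The base covers the whole footprint; the four walls stand on the base, with the y-facing walls full-width and the x-facing walls fitting between their inner faces.

The open box has a circular hole of radius 42 mm through its front wall, centred at (x = 178, z = 84).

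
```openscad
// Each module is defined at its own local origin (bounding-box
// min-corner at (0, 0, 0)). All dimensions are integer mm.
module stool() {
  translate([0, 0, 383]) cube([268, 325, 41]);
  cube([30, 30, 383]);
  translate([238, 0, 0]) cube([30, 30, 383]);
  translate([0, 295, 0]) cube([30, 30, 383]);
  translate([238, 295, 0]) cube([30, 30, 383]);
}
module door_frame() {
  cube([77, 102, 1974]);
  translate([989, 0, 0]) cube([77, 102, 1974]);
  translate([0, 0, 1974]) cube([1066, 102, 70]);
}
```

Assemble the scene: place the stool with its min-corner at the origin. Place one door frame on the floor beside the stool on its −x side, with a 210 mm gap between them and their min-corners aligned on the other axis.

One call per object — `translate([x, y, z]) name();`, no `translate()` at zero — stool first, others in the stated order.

stool();
translate([-1276, 0, 0]) door_frame();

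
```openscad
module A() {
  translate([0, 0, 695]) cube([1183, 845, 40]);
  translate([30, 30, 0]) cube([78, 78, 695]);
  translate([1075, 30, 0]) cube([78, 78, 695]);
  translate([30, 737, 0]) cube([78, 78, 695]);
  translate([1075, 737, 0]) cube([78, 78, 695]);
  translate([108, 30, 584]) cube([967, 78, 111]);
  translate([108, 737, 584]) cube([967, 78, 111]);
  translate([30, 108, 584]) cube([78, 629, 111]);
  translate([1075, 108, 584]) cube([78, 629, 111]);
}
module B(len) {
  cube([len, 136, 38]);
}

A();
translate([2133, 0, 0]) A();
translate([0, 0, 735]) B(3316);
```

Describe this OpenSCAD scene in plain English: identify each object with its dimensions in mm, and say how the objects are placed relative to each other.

A is a table: top 1183 mm (x) × 845 mm (y), 40 mm thick, upper face at z = 735 mm, on four 78×78 mm square legs, each inset 30 mm from the nearest pair of top edges, running from z = 0 to the bottom of the top. Four apron rails, 78 mm thick and 111 mm tall, run between adjacent legs with their top edges flush with the underside of the top and their outer faces flush with the legs' outer faces.

B is a rectangular beam 3316 mm long (x), 136 mm deep (y), 38 mm thick (z).

The beam spans the tops of two tables placed 950 mm apart, resting at z = 735 mm.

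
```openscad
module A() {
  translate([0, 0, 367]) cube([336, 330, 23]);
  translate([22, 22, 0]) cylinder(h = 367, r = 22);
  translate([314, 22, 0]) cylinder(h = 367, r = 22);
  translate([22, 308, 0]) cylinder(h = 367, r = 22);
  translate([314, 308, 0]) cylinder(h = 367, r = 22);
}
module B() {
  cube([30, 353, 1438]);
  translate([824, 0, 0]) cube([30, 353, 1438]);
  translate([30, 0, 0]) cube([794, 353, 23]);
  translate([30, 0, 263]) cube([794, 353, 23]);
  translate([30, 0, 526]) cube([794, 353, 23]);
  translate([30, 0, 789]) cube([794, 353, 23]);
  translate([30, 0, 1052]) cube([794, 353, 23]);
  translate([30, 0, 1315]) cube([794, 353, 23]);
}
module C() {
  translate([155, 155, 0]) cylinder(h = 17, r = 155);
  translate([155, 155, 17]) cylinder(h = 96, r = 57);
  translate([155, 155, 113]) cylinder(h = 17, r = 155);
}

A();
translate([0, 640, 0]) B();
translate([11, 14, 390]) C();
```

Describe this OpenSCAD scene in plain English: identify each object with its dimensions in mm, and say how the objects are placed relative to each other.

A is a four-legged stool. The seat is 336×330 mm, 23 mm thick, top at z = 390 mm. It stands on four round legs, each 44 mm in diameter, from z = 0 to the seat underside, each leg's axis is inset half a diameter from the nearest pair of seat edges (so the leg's bounding box is flush with the corner).

B is a bookshelf 854 mm wide overall, 353 mm deep and 1438 mm tall. The two sides are 30 mm thick vertical panels. 6 horizontal shelves of 23 mm thickness span between the inner faces of the sides; the lowest shelf sits on the floor and shelves are stacked with a clear vertical gap of 240 mm between each pair.

C is a spool: two coaxial disc flanges of radius 155 mm and thickness 17 mm, joined by a core cylinder of radius 57 mm and height 96 mm. The lower flange rests on z = 0 and the three cylinders share a vertical axis.

The bookshelf is on the floor beside the stool on its +y side. The spool is on top of the stool.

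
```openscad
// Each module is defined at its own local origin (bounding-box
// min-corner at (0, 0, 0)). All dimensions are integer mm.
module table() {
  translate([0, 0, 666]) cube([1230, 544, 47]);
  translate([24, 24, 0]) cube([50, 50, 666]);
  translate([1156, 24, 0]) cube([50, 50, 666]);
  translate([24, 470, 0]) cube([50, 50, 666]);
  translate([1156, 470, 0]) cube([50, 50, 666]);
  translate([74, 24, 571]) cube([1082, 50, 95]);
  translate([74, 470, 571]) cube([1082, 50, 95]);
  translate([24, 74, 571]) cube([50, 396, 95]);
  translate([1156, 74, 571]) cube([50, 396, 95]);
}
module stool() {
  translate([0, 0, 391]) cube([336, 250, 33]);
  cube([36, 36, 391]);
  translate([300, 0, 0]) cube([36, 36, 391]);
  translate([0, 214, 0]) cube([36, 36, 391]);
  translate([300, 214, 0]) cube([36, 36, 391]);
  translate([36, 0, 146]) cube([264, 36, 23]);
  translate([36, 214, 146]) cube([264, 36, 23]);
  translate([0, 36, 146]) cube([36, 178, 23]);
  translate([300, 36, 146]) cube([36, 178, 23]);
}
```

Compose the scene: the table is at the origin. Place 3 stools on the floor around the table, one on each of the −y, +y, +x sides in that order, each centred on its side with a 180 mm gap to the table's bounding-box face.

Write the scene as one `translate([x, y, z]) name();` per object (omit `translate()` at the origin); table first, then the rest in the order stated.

table();
translate([447, -430, 0]) stool();
translate([447, 724, 0]) stool();
translate([1410, 147, 0]) stool();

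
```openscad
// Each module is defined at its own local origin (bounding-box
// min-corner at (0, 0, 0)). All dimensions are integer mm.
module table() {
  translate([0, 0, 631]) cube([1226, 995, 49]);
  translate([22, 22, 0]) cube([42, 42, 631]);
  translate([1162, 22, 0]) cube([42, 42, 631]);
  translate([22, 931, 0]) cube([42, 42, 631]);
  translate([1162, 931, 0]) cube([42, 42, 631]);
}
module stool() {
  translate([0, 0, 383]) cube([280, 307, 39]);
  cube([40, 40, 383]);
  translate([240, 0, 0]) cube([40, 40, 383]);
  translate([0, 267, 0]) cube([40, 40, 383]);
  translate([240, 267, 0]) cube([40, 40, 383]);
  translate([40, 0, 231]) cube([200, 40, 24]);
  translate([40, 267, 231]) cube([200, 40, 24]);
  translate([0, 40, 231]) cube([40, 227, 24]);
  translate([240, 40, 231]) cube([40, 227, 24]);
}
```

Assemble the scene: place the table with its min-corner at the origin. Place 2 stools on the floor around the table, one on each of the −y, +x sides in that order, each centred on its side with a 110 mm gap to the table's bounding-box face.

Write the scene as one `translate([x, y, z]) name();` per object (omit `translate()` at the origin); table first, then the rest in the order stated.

table();
translate([473, -417, 0]) stool();
translate([1336, 344, 0]) stool();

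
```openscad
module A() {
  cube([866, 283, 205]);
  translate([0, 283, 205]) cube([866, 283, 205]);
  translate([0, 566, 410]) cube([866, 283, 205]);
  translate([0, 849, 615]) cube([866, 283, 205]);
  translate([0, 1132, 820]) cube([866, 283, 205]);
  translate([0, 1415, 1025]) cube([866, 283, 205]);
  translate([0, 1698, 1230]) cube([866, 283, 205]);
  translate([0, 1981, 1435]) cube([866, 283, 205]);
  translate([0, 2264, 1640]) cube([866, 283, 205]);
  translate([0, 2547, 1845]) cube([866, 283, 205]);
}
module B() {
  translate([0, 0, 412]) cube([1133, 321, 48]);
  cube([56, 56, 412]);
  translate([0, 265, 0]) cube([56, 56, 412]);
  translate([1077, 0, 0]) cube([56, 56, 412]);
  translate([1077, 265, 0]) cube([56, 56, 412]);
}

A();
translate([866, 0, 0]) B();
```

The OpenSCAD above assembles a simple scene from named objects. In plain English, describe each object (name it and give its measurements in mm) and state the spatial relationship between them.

A is a straight staircase of 10 solid steps. Each step is 866 mm wide (x), 283 mm deep (y, the going) and 205 mm tall (the rise). The first step rests on the floor; each subsequent step sits one going further in +y and one rise higher in +z, directly behind and above the previous step with no overlap.

B is a bench: a 1133×321 mm seat slab, 48 mm thick, top at z = 460 mm, on four 56×56 mm square legs flush with the seat corners and standing on z = 0.

The bench is against the staircase's +x side, with their −y faces flush.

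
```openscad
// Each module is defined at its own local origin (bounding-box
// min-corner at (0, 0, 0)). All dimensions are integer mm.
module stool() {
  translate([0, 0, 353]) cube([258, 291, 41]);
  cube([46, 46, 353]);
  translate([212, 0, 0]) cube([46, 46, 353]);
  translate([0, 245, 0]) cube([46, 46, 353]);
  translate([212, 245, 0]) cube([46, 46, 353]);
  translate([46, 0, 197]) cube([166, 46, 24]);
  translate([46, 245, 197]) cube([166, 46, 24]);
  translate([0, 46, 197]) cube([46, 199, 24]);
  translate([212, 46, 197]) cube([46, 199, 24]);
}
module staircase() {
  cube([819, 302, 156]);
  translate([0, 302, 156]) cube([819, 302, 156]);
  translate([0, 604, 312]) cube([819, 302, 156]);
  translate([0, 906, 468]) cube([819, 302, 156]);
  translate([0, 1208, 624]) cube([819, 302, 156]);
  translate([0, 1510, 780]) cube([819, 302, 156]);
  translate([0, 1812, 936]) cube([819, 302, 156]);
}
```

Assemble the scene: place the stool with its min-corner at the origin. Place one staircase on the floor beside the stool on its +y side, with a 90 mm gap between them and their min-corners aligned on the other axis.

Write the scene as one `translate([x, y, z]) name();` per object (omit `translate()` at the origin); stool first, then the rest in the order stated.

stool();
translate([0, 381, 0]) staircase();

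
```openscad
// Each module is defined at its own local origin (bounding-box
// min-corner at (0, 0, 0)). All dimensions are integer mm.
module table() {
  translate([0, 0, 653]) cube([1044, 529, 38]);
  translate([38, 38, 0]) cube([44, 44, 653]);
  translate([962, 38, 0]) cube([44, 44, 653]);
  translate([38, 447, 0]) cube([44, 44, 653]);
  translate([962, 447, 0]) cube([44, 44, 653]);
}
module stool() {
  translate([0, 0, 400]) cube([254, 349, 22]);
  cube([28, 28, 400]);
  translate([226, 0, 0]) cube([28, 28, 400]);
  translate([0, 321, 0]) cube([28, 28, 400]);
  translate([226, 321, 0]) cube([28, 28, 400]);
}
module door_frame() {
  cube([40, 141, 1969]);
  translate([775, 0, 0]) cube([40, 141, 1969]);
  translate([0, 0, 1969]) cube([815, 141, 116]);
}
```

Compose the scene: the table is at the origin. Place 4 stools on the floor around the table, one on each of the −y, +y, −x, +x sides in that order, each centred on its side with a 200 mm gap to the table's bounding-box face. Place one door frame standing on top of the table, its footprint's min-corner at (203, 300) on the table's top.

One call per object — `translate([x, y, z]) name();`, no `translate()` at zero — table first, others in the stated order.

table();
translate([395, -549, 0]) stool();
translate([395, 729, 0]) stool();
translate([-454, 90, 0]) stool();
translate([1244, 90, 0]) stool();
translate([203, 300, 691]) door_frame();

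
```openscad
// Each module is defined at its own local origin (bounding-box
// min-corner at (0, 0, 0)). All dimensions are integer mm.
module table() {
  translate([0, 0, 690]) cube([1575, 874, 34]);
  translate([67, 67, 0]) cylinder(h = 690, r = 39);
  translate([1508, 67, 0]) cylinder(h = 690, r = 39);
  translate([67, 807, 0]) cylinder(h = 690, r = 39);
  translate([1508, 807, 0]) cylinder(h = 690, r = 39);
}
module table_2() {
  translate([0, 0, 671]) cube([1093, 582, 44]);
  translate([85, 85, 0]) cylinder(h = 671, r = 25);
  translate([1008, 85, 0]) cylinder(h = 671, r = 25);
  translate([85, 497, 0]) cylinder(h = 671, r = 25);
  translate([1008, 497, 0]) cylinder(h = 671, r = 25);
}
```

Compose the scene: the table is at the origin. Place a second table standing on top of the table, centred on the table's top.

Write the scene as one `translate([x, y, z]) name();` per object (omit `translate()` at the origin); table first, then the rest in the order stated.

table();
translate([241, 146, 724]) table_2();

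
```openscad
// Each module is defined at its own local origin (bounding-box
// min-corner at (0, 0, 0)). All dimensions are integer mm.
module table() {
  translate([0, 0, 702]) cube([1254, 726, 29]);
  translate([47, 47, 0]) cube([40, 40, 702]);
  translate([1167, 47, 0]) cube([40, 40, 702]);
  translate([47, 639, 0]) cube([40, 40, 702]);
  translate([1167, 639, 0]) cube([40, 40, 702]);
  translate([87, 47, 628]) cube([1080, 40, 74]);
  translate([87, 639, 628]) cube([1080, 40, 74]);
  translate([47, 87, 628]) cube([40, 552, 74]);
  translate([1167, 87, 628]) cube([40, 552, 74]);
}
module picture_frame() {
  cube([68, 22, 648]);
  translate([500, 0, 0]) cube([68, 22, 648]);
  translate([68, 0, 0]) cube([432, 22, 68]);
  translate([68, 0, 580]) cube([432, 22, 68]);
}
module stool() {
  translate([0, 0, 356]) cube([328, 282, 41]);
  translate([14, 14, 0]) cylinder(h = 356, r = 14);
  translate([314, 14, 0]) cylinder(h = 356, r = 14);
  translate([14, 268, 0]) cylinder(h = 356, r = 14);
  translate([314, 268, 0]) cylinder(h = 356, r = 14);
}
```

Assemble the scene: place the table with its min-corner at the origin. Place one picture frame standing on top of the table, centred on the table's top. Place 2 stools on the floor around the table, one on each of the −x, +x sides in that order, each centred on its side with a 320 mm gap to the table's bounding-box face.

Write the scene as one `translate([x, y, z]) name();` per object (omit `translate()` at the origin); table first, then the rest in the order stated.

table();
translate([343, 352, 731]) picture_frame();
translate([-648, 222, 0]) stool();
translate([1574, 222, 0]) stool();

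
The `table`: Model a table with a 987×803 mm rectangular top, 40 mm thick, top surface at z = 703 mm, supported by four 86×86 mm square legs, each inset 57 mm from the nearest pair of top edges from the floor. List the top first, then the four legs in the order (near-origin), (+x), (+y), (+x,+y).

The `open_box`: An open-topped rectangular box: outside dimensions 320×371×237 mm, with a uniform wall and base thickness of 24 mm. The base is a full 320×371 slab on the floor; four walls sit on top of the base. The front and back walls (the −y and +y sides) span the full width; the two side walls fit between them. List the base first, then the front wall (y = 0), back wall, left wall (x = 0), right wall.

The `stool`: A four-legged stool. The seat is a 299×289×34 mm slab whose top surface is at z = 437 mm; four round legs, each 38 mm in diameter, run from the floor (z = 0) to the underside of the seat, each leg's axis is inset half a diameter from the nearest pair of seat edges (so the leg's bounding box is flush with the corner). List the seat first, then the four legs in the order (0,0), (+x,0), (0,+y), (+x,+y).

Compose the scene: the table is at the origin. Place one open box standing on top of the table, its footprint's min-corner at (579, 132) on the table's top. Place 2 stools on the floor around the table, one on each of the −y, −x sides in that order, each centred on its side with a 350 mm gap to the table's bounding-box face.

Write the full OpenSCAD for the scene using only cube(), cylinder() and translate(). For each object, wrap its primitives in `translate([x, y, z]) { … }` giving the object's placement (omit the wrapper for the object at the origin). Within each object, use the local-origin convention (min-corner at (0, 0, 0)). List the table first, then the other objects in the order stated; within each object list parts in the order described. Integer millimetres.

translate([0, 0, 663]) cube([987, 803, 40]);
translate([57, 57, 0]) cube([86, 86, 663]);
translate([844, 57, 0]) cube([86, 86, 663]);
translate([57, 660, 0]) cube([86, 86, 663]);
translate([844, 660, 0]) cube([86, 86, 663]);
translate([579, 132, 703]) {
  cube([320, 371, 24]);
  translate([0, 0, 24]) cube([320, 24, 213]);
  translate([0, 347, 24]) cube([320, 24, 213]);
  translate([0, 24, 24]) cube([24, 323, 213]);
  translate([296, 24, 24]) cube([24, 323, 213]);
}
translate([344, -639, 0]) {
  translate([0, 0, 403]) cube([299, 289, 34]);
  translate([19, 19, 0]) cylinder(h = 403, r = 19);
  translate([280, 19, 0]) cylinder(h = 403, r = 19);
  translate([19, 270, 0]) cylinder(h = 403, r = 19);
  translate([280, 270, 0]) cylinder(h = 403, r = 19);
}
translate([-649, 257, 0]) {
  translate([0, 0, 403]) cube([299, 289, 34]);
  translate([19, 19, 0]) cylinder(h = 403, r = 19);
  translate([280, 19, 0]) cylinder(h = 403, r = 19);
  translate([19, 270, 0]) cylinder(h = 403, r = 19);
  translate([280, 270, 0]) cylinder(h = 403, r = 19);
}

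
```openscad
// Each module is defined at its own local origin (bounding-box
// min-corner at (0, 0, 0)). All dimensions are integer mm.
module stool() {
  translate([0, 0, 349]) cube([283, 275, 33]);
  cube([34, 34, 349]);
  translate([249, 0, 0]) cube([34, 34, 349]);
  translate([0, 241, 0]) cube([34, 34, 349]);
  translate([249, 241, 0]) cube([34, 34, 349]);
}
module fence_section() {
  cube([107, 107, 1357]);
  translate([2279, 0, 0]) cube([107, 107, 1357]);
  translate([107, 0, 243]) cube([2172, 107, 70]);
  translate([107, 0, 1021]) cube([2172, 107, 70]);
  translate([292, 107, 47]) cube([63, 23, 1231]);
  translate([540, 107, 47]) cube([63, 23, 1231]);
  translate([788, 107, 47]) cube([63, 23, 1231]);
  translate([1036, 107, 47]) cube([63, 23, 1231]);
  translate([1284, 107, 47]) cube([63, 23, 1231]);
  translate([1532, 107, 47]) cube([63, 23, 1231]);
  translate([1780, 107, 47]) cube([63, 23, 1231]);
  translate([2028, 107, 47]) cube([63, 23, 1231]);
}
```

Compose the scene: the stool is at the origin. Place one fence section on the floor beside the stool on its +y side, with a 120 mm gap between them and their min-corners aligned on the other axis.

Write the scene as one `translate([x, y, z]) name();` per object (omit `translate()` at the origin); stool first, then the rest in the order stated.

stool();
translate([0, 395, 0]) fence_section();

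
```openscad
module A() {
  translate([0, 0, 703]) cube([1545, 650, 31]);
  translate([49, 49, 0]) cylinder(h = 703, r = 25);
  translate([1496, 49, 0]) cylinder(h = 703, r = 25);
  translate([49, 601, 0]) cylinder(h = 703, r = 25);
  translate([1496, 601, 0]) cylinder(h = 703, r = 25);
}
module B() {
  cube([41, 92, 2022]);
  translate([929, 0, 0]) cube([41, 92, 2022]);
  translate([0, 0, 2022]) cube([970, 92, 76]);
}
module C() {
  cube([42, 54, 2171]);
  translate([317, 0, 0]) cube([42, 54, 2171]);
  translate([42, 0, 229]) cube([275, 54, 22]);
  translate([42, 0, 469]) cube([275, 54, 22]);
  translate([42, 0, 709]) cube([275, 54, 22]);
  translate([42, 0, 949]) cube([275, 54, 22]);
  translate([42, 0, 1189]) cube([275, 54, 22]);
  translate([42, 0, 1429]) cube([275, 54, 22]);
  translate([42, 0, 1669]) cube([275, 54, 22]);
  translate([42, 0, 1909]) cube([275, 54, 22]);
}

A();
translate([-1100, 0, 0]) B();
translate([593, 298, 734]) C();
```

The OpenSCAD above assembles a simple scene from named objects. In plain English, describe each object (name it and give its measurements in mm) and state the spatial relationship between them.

A is a rectangular dining table. The top is 1545×650×31 mm with its upper surface at z = 734 mm. It stands on four round legs of 50 mm diameter, each leg's bounding box inset 24 mm from the nearest pair of top edges, running from the floor to the underside of the top.

B is a door frame. The clear opening is 888 mm wide and 2022 mm high. Two 41 mm wide jambs, 92 mm deep, stand either side of the opening from the floor to the top of the opening. A 76 mm thick head sits across the top of both jambs, spanning the full outside width of the frame.

C is a wooden ladder with two side rails of 42×54 mm section and 2171 mm height, set 359 mm apart overall. Between them run 8 rectangular rungs (54 mm deep, 22 mm thick), front faces flush with the rails' −y face. The bottom of the first rung is 229 mm above the floor and each subsequent rung is 240 mm higher than the one below.

The door frame is on the floor beside the table on its −x side. The ladder is on top of the table, centred.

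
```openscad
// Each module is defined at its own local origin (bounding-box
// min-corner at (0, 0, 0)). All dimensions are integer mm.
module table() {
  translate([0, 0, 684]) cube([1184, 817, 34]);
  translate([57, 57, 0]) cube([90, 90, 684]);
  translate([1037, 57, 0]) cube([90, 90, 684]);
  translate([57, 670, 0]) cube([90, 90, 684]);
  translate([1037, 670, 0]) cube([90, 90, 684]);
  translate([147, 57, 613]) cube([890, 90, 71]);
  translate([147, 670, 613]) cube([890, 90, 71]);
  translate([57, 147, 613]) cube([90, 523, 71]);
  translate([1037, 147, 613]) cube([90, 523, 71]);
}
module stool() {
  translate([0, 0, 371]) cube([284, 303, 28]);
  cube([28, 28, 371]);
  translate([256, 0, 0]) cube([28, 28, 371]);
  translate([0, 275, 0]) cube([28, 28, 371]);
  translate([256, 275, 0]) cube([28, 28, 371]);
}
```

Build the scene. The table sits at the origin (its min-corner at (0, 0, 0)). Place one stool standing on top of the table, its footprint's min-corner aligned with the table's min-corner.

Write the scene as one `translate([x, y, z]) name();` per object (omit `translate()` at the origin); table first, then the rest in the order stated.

table();
translate([0, 0, 718]) stool();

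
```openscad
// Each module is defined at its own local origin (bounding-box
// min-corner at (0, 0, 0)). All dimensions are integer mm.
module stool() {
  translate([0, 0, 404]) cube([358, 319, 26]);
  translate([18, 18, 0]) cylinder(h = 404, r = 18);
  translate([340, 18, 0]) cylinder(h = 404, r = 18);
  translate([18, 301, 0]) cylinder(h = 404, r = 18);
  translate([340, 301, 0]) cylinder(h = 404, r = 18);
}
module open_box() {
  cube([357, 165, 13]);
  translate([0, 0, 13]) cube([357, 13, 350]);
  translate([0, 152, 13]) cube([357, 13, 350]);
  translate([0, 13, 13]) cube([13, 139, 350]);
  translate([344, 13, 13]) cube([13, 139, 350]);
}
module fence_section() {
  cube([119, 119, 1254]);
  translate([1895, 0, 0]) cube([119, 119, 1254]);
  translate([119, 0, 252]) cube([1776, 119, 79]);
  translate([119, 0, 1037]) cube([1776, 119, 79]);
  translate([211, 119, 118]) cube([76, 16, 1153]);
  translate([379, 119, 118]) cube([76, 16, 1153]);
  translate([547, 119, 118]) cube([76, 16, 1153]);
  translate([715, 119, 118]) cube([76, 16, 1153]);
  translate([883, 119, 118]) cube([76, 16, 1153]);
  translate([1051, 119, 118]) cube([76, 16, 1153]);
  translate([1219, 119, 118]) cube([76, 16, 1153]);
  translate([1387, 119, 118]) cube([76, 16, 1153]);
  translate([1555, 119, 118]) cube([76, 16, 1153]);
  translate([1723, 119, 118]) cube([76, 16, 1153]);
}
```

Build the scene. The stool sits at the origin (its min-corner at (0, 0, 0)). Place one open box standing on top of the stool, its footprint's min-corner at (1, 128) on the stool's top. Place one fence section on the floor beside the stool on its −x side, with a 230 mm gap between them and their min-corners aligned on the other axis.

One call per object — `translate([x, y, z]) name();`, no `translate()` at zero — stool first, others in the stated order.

stool();
translate([1, 128, 430]) open_box();
translate([-2244, 0, 0]) fence_section();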